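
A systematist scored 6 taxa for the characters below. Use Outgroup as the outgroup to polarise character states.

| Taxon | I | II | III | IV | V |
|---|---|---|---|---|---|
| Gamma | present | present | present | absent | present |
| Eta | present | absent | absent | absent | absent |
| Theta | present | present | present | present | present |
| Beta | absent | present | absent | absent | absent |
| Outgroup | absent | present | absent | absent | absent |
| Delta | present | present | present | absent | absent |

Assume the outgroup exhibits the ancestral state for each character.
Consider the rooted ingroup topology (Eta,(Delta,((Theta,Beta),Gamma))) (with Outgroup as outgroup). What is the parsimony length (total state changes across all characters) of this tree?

Map each character onto (Eta,(Delta,((Theta,Beta),Gamma))) (rooted by Outgroup) and count the minimum state changes it requires (Fitch parsimony):
I: 2; II: 1; III: 2; IV: 1; V: 2.
Total tree length = 8.

8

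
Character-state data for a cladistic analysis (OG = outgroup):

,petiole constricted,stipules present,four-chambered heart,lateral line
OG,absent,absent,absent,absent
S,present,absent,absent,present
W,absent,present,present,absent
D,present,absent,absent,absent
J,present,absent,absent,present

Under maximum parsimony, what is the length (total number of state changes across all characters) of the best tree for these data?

4

The outgroup has state 'absent' for every character, so 'present' is the derived state throughout.
Only D, J, and S show the derived state 'present' for petiole constricted, supporting them as a clade.
stipules present: derived state 'present' in W only — an autapomorphy, so it tells us nothing about relationships among taxa.
four-chambered heart: derived state 'present' in W only — an autapomorphy, so it tells us nothing about relationships among taxa.
lateral line (derived state 'present') is shared by J and S — a synapomorphy uniting that clade.
Most parsimonious ingroup topology: (((S,J),D),W).
Changes per character on this tree: petiole constricted: 1; stipules present: 1; four-chambered heart: 1; lateral line: 1.
Total = 4.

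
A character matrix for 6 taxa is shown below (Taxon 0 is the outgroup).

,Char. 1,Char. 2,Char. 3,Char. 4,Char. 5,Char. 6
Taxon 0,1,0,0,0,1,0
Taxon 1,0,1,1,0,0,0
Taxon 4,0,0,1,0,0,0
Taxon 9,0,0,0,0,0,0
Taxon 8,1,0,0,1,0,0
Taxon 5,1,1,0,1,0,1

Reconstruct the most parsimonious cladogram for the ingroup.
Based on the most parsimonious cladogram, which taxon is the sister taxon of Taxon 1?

Taxon 4

Character polarity is set by the outgroup: the derived state is whichever differs from the outgroup's state, so for Char. 1, Char. 5 the derived state is '0', and for the remaining characters it is '1'.
Char. 1: derived state '0' in Taxon 1, Taxon 4, and Taxon 9 only — synapomorphy for {Taxon 1, Taxon 4, Taxon 9}.
Char. 2 (state '1') occurs in Taxon 1 and Taxon 5 but conflicts with the nesting implied by the other characters — most parsimoniously interpreted as homoplasy.
Char. 3: derived state '1' in Taxon 1 and Taxon 4 only — synapomorphy for {Taxon 1, Taxon 4}.
Char. 4: derived state '1' in Taxon 5 and Taxon 8 only — synapomorphy for {Taxon 5, Taxon 8}.
All ingroup taxa share the derived state '0' for Char. 5; it defines the ingroup but does not resolve relationships within it.
Char. 6: derived state '1' in Taxon 5 only — an autapomorphy, so it tells us nothing about relationships among taxa.
Most parsimonious ingroup topology: (((Taxon 1,Taxon 4),Taxon 9),(Taxon 8,Taxon 5)).
Taxon 1 and Taxon 4 form a cherry on this tree, so they are sister taxa.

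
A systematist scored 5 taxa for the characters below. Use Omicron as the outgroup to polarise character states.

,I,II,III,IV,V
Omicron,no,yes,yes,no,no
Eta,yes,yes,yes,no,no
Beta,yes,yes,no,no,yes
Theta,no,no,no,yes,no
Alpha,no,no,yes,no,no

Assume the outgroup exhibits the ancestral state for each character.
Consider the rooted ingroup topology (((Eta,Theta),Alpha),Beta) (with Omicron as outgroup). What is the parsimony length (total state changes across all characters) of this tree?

8

Map each character onto (((Eta,Theta),Alpha),Beta) (rooted by Omicron) and count the minimum state changes it requires (Fitch parsimony):
I: 2; II: 2; III: 2; IV: 1; V: 1.
Total tree length = 8.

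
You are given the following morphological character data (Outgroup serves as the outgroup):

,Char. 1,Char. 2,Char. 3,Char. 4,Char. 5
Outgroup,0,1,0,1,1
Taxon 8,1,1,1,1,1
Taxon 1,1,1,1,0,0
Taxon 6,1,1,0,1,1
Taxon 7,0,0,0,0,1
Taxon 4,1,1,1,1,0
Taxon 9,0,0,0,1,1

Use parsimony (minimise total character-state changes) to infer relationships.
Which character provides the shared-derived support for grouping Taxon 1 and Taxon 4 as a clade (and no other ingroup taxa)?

Character polarity is set by the outgroup: the derived state is whichever differs from the outgroup's state, so for Char. 2, Char. 4, Char. 5 the derived state is '0', and for the remaining characters it is '1'.
Char. 1: derived state '1' in Taxon 1, Taxon 4, Taxon 6, and Taxon 8 only — synapomorphy for {Taxon 1, Taxon 4, Taxon 6, Taxon 8}.
Char. 2: derived state '0' in Taxon 7 and Taxon 9 only — synapomorphy for {Taxon 7, Taxon 9}.
Only Taxon 1, Taxon 4, and Taxon 8 show the derived state '1' for Char. 3, supporting them as a clade.
Char. 4 (state '0') occurs in Taxon 1 and Taxon 7 but conflicts with the nesting implied by the other characters — most parsimoniously interpreted as homoplasy.
Char. 5: derived state '0' in Taxon 1 and Taxon 4 only — synapomorphy for {Taxon 1, Taxon 4}.
Most parsimonious ingroup topology: ((((Taxon 4,Taxon 1),Taxon 8),Taxon 6),(Taxon 7,Taxon 9)).
The clade {Taxon 1, Taxon 4} is supported by Char. 5: its derived state '0' occurs in exactly those taxa and in no other taxon (including the outgroup).

Char. 5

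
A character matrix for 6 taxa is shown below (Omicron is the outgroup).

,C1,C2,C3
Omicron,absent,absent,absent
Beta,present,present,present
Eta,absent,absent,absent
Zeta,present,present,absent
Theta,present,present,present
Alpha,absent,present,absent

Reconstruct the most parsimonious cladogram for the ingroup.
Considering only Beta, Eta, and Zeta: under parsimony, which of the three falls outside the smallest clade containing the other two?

The outgroup has state 'absent' for every character, so 'present' is the derived state throughout.
C1: derived state 'present' in Beta, Theta, and Zeta only — synapomorphy for {Beta, Theta, Zeta}.
C2: derived state 'present' in Alpha, Beta, Theta, and Zeta only — synapomorphy for {Alpha, Beta, Theta, Zeta}.
C3: derived state 'present' in Beta and Theta only — synapomorphy for {Beta, Theta}.
Most parsimonious ingroup topology: ((((Beta,Theta),Zeta),Alpha),Eta).
Zeta and Beta share a more recent common ancestor with each other than either does with Eta, so Eta is the least closely related of the three.

Eta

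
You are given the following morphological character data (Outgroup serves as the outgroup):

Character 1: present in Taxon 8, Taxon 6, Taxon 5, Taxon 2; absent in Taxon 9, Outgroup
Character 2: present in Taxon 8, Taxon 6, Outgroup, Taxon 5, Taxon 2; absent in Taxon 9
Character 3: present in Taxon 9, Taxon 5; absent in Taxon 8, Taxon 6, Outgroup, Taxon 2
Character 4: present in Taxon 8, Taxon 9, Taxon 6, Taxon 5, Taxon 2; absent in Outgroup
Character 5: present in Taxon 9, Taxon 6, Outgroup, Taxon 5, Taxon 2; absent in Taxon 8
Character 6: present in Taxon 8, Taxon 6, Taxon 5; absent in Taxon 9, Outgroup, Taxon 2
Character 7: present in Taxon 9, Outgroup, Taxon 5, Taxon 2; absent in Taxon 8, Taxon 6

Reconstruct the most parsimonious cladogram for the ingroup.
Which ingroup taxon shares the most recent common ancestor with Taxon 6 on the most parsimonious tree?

Taxon 8

Character polarity is set by the outgroup: the derived state is whichever differs from the outgroup's state, so for Character 2, Character 5, Character 7 the derived state is 'absent', and for the remaining characters it is 'present'.
Only Taxon 2, Taxon 5, Taxon 6, and Taxon 8 show the derived state 'present' for Character 1, supporting them as a clade.
Character 2: derived state 'absent' in Taxon 9 only — an autapomorphy, so it tells us nothing about relationships among taxa.
Character 3 (state 'present') occurs in Taxon 5 and Taxon 9 but conflicts with the nesting implied by the other characters — most parsimoniously interpreted as homoplasy.
All ingroup taxa share the derived state 'present' for Character 4; it defines the ingroup but does not resolve relationships within it.
Character 5 (derived state 'absent') is unique to Taxon 8 (autapomorphy; uninformative for grouping).
Character 6: derived state 'present' in Taxon 5, Taxon 6, and Taxon 8 only — synapomorphy for {Taxon 5, Taxon 6, Taxon 8}.
Only Taxon 6 and Taxon 8 show the derived state 'absent' for Character 7, supporting them as a clade.
Most parsimonious ingroup topology: ((Taxon 2,(Taxon 5,(Taxon 6,Taxon 8))),Taxon 9).
Taxon 6 and Taxon 8 form a cherry on this tree, so they are sister taxa.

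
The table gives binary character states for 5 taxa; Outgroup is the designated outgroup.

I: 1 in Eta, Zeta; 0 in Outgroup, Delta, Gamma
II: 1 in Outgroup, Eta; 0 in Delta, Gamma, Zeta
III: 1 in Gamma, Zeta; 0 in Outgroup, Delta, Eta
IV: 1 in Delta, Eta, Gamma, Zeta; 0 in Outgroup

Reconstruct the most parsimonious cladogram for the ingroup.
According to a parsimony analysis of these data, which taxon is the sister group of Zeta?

Character polarity is set by the outgroup: the derived state is whichever differs from the outgroup's state, so for II the derived state is '0', and for the remaining characters it is '1'.
I groups Eta and Zeta, which is incompatible with the clades supported by the remaining characters; treating it as convergent (homoplasy) costs fewer steps than any alternative tree.
II (derived state '0') is shared by Delta, Gamma, and Zeta — a synapomorphy uniting that clade.
III: derived state '1' in Gamma and Zeta only — synapomorphy for {Gamma, Zeta}.
IV (derived state '1') is shared by all ingroup taxa — unites the whole ingroup.
Most parsimonious ingroup topology: ((Delta,(Gamma,Zeta)),Eta).
Zeta and Gamma form a cherry on this tree, so they are sister taxa.

Gamma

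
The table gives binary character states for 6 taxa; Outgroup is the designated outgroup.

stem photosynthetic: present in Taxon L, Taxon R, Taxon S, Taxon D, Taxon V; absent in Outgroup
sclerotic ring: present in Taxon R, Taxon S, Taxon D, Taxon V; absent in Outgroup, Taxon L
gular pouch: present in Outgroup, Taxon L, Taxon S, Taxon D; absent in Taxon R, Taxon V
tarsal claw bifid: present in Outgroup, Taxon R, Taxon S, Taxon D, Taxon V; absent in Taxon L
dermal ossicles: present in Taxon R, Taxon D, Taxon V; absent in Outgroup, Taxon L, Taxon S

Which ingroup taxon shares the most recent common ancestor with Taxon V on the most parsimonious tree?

Character polarity is set by the outgroup: the derived state is whichever differs from the outgroup's state, so for gular pouch, tarsal claw bifid the derived state is 'absent', and for the remaining characters it is 'present'.
All ingroup taxa share the derived state 'present' for stem photosynthetic; it defines the ingroup but does not resolve relationships within it.
sclerotic ring (derived state 'present') is shared by Taxon D, Taxon R, Taxon S, and Taxon V — a synapomorphy uniting that clade.
gular pouch: derived state 'absent' in Taxon R and Taxon V only — synapomorphy for {Taxon R, Taxon V}.
tarsal claw bifid (derived state 'absent') is unique to Taxon L (autapomorphy; uninformative for grouping).
Only Taxon D, Taxon R, and Taxon V show the derived state 'present' for dermal ossicles, supporting them as a clade.
Most parsimonious ingroup topology: (Taxon L,(((Taxon R,Taxon V),Taxon D),Taxon S)).
Taxon V and Taxon R form a cherry on this tree, so they are sister taxa.

Taxon R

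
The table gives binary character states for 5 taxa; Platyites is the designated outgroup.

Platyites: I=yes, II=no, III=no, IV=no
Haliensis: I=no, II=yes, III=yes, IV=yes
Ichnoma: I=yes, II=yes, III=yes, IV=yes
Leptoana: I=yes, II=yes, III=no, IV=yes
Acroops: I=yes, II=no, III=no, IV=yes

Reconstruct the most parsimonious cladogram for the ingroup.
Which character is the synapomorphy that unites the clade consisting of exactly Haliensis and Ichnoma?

Character polarity is set by the outgroup: the derived state is whichever differs from the outgroup's state, so for I the derived state is 'no', and for the remaining characters it is 'yes'.
I (derived state 'no') is unique to Haliensis (autapomorphy; uninformative for grouping).
Only Haliensis, Ichnoma, and Leptoana show the derived state 'yes' for II, supporting them as a clade.
III (derived state 'yes') is shared by Haliensis and Ichnoma — a synapomorphy uniting that clade.
All ingroup taxa share the derived state 'yes' for IV; it defines the ingroup but does not resolve relationships within it.
Most parsimonious ingroup topology: (((Haliensis,Ichnoma),Leptoana),Acroops).
The clade {Haliensis, Ichnoma} is supported by III: its derived state 'yes' occurs in exactly those taxa and in no other taxon (including the outgroup).

III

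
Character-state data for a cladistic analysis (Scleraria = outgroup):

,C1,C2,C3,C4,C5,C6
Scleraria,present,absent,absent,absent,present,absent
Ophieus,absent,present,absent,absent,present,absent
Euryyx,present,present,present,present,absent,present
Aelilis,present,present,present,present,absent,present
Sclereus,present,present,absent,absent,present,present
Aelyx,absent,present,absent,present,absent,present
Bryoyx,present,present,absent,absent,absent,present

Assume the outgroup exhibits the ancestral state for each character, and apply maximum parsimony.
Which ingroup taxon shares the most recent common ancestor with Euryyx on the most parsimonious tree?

Aelilis

Character polarity is set by the outgroup: the derived state is whichever differs from the outgroup's state, so for C1, C5 the derived state is 'absent', and for the remaining characters it is 'present'.
C1 (state 'absent') occurs in Aelyx and Ophieus but conflicts with the nesting implied by the other characters — most parsimoniously interpreted as homoplasy.
C2 (derived state 'present') is shared by all ingroup taxa — unites the whole ingroup.
C3 (derived state 'present') is shared by Aelilis and Euryyx — a synapomorphy uniting that clade.
C4 (derived state 'present') is shared by Aelilis, Aelyx, and Euryyx — a synapomorphy uniting that clade.
C5: derived state 'absent' in Aelilis, Aelyx, Bryoyx, and Euryyx only — synapomorphy for {Aelilis, Aelyx, Bryoyx, Euryyx}.
C6 (derived state 'present') is shared by Aelilis, Aelyx, Bryoyx, Euryyx, and Sclereus — a synapomorphy uniting that clade.
Most parsimonious ingroup topology: (((Bryoyx,((Euryyx,Aelilis),Aelyx)),Sclereus),Ophieus).
Euryyx and Aelilis form a cherry on this tree, so they are sister taxa.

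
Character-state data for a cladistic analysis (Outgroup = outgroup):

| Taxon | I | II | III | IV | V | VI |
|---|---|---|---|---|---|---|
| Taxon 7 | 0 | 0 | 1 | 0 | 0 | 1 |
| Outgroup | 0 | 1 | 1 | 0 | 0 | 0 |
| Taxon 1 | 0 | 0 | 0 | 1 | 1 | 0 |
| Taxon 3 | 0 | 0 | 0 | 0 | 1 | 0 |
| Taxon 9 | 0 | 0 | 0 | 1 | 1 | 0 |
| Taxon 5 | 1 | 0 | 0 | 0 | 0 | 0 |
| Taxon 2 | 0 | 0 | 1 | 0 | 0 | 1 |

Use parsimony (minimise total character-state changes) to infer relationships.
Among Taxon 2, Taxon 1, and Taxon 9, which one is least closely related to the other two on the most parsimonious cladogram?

Taxon 2

Character polarity is set by the outgroup: the derived state is whichever differs from the outgroup's state, so for II, III the derived state is '0', and for the remaining characters it is '1'.
I: derived state '1' in Taxon 5 only — an autapomorphy, so it tells us nothing about relationships among taxa.
II (derived state '0') is shared by all ingroup taxa — unites the whole ingroup.
III: derived state '0' in Taxon 1, Taxon 3, Taxon 5, and Taxon 9 only — synapomorphy for {Taxon 1, Taxon 3, Taxon 5, Taxon 9}.
IV: derived state '1' in Taxon 1 and Taxon 9 only — synapomorphy for {Taxon 1, Taxon 9}.
V (derived state '1') is shared by Taxon 1, Taxon 3, and Taxon 9 — a synapomorphy uniting that clade.
Only Taxon 2 and Taxon 7 show the derived state '1' for VI, supporting them as a clade.
Most parsimonious ingroup topology: ((Taxon 7,Taxon 2),(((Taxon 1,Taxon 9),Taxon 3),Taxon 5)).
Taxon 9 and Taxon 1 share a more recent common ancestor with each other than either does with Taxon 2, so Taxon 2 is the least closely related of the three.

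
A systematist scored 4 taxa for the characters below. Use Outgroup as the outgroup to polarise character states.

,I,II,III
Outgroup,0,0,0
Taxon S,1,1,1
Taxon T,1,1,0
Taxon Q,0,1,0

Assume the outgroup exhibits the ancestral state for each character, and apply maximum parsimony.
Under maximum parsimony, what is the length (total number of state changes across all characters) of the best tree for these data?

3

The outgroup has state '0' for every character, so '1' is the derived state throughout.
I: derived state '1' in Taxon S and Taxon T only — synapomorphy for {Taxon S, Taxon T}.
All ingroup taxa share the derived state '1' for II; it defines the ingroup but does not resolve relationships within it.
III: derived state '1' in Taxon S only — an autapomorphy, so it tells us nothing about relationships among taxa.
Most parsimonious ingroup topology: ((Taxon S,Taxon T),Taxon Q).
Changes per character on this tree: I: 1; II: 1; III: 1.
Total = 3.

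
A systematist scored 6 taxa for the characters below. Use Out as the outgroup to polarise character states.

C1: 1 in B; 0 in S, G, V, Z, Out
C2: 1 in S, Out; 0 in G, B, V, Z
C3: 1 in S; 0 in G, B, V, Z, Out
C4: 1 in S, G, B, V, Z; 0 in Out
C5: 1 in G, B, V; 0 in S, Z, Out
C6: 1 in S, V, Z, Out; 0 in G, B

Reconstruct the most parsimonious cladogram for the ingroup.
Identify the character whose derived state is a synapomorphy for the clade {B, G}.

Character polarity is set by the outgroup: the derived state is whichever differs from the outgroup's state, so for C2, C6 the derived state is '0', and for the remaining characters it is '1'.
C1: derived state '1' in B only — an autapomorphy, so it tells us nothing about relationships among taxa.
Only B, G, V, and Z show the derived state '0' for C2, supporting them as a clade.
C3 (derived state '1') is unique to S (autapomorphy; uninformative for grouping).
All ingroup taxa share the derived state '1' for C4; it defines the ingroup but does not resolve relationships within it.
C5: derived state '1' in B, G, and V only — synapomorphy for {B, G, V}.
C6 (derived state '0') is shared by B and G — a synapomorphy uniting that clade.
Most parsimonious ingroup topology: (S,(((G,B),V),Z)).
The clade {B, G} is supported by C6: its derived state '0' occurs in exactly those taxa and in no other taxon (including the outgroup).

C6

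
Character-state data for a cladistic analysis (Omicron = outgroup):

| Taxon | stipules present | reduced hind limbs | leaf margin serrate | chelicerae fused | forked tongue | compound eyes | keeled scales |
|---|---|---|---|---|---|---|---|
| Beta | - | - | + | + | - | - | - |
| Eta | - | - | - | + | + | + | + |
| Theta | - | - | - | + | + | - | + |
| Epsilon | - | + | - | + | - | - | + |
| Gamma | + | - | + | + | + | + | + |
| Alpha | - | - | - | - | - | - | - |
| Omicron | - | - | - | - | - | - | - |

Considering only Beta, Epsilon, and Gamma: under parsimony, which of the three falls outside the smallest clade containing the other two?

The outgroup has state '-' for every character, so '+' is the derived state throughout.
stipules present (derived state '+') is unique to Gamma (autapomorphy; uninformative for grouping).
reduced hind limbs: derived state '+' in Epsilon only — an autapomorphy, so it tells us nothing about relationships among taxa.
leaf margin serrate groups Beta and Gamma, which is incompatible with the clades supported by the remaining characters; treating it as convergent (homoplasy) costs fewer steps than any alternative tree.
chelicerae fused: derived state '+' in Beta, Epsilon, Eta, Gamma, and Theta only — synapomorphy for {Beta, Epsilon, Eta, Gamma, Theta}.
forked tongue: derived state '+' in Eta, Gamma, and Theta only — synapomorphy for {Eta, Gamma, Theta}.
Only Eta and Gamma show the derived state '+' for compound eyes, supporting them as a clade.
keeled scales (derived state '+') is shared by Epsilon, Eta, Gamma, and Theta — a synapomorphy uniting that clade.
Most parsimonious ingroup topology: (((((Gamma,Eta),Theta),Epsilon),Beta),Alpha).
Gamma and Epsilon share a more recent common ancestor with each other than either does with Beta, so Beta is the least closely related of the three.

Beta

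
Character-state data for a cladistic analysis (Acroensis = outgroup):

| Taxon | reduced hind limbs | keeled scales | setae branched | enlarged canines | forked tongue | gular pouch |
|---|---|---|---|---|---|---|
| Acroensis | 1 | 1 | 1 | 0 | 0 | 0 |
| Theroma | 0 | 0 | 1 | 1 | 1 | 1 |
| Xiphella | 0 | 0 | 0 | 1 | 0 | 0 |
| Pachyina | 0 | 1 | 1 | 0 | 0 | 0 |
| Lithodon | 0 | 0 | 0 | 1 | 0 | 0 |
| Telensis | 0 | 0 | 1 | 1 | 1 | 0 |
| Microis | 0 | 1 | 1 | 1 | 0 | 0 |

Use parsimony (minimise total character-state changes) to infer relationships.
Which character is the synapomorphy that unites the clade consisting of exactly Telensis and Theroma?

Character polarity is set by the outgroup: the derived state is whichever differs from the outgroup's state, so for reduced hind limbs, keeled scales, setae branched the derived state is '0', and for the remaining characters it is '1'.
All ingroup taxa share the derived state '0' for reduced hind limbs; it defines the ingroup but does not resolve relationships within it.
keeled scales (derived state '0') is shared by Lithodon, Telensis, Theroma, and Xiphella — a synapomorphy uniting that clade.
Only Lithodon and Xiphella show the derived state '0' for setae branched, supporting them as a clade.
enlarged canines (derived state '1') is shared by Lithodon, Microis, Telensis, Theroma, and Xiphella — a synapomorphy uniting that clade.
forked tongue (derived state '1') is shared by Telensis and Theroma — a synapomorphy uniting that clade.
gular pouch: derived state '1' in Theroma only — an autapomorphy, so it tells us nothing about relationships among taxa.
Most parsimonious ingroup topology: ((((Theroma,Telensis),(Xiphella,Lithodon)),Microis),Pachyina).
The clade {Telensis, Theroma} is supported by forked tongue: its derived state '1' occurs in exactly those taxa and in no other taxon (including the outgroup).

forked tongue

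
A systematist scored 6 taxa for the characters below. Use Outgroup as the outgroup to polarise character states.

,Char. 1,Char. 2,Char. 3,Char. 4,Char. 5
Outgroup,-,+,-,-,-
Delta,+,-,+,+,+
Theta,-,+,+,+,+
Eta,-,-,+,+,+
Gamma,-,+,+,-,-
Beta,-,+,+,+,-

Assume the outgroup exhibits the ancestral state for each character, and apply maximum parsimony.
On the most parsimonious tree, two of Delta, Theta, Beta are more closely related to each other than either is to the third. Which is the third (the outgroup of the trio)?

Character polarity is set by the outgroup: the derived state is whichever differs from the outgroup's state, so for Char. 2 the derived state is '-', and for the remaining characters it is '+'.
Char. 1 (derived state '+') is unique to Delta (autapomorphy; uninformative for grouping).
Only Delta and Eta show the derived state '-' for Char. 2, supporting them as a clade.
Char. 3 (derived state '+') is shared by all ingroup taxa — unites the whole ingroup.
Only Beta, Delta, Eta, and Theta show the derived state '+' for Char. 4, supporting them as a clade.
Char. 5: derived state '+' in Delta, Eta, and Theta only — synapomorphy for {Delta, Eta, Theta}.
Most parsimonious ingroup topology: ((((Delta,Eta),Theta),Beta),Gamma).
Delta and Theta share a more recent common ancestor with each other than either does with Beta, so Beta is the least closely related of the three.

Beta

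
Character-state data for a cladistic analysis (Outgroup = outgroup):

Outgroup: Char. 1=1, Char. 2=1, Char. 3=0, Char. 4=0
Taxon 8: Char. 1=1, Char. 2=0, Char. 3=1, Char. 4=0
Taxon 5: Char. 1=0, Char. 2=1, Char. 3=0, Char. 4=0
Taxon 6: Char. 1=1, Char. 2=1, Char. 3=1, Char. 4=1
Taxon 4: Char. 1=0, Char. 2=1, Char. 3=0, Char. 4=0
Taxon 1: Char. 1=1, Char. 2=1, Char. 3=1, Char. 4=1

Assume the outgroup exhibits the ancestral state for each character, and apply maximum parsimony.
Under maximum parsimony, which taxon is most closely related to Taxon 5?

Character polarity is set by the outgroup: the derived state is whichever differs from the outgroup's state, so for Char. 1, Char. 2 the derived state is '0', and for the remaining characters it is '1'.
Char. 1: derived state '0' in Taxon 4 and Taxon 5 only — synapomorphy for {Taxon 4, Taxon 5}.
Char. 2: derived state '0' in Taxon 8 only — an autapomorphy, so it tells us nothing about relationships among taxa.
Only Taxon 1, Taxon 6, and Taxon 8 show the derived state '1' for Char. 3, supporting them as a clade.
Only Taxon 1 and Taxon 6 show the derived state '1' for Char. 4, supporting them as a clade.
Most parsimonious ingroup topology: ((Taxon 8,(Taxon 6,Taxon 1)),(Taxon 5,Taxon 4)).
Taxon 5 and Taxon 4 form a cherry on this tree, so they are sister taxa.

Taxon 4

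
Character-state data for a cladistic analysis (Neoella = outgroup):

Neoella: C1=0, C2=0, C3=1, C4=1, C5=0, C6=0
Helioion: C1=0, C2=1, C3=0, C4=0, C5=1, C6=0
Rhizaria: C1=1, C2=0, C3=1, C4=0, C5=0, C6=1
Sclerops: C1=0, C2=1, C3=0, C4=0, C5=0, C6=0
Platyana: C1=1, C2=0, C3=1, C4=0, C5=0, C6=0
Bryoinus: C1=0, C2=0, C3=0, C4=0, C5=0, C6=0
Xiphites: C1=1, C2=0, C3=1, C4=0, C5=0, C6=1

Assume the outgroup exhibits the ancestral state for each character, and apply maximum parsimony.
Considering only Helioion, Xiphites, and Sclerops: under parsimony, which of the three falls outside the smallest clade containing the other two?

Xiphites

Character polarity is set by the outgroup: the derived state is whichever differs from the outgroup's state, so for C3, C4 the derived state is '0', and for the remaining characters it is '1'.
Only Platyana, Rhizaria, and Xiphites show the derived state '1' for C1, supporting them as a clade.
C2: derived state '1' in Helioion and Sclerops only — synapomorphy for {Helioion, Sclerops}.
Only Bryoinus, Helioion, and Sclerops show the derived state '0' for C3, supporting them as a clade.
All ingroup taxa share the derived state '0' for C4; it defines the ingroup but does not resolve relationships within it.
C5 (derived state '1') is unique to Helioion (autapomorphy; uninformative for grouping).
C6: derived state '1' in Rhizaria and Xiphites only — synapomorphy for {Rhizaria, Xiphites}.
Most parsimonious ingroup topology: (((Helioion,Sclerops),Bryoinus),((Rhizaria,Xiphites),Platyana)).
Sclerops and Helioion share a more recent common ancestor with each other than either does with Xiphites, so Xiphites is the least closely related of the three.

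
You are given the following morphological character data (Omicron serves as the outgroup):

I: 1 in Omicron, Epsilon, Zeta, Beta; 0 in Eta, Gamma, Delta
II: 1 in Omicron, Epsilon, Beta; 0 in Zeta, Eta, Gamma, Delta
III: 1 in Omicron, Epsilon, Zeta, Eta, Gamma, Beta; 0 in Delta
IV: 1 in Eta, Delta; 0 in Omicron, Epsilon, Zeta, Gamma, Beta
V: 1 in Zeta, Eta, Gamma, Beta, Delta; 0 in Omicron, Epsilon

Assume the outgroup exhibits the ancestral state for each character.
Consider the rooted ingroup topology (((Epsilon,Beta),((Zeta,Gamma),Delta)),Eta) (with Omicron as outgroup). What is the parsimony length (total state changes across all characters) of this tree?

10

Map each character onto (((Epsilon,Beta),((Zeta,Gamma),Delta)),Eta) (rooted by Omicron) and count the minimum state changes it requires (Fitch parsimony):
I: 3; II: 2; III: 1; IV: 2; V: 2.
Total tree length = 10.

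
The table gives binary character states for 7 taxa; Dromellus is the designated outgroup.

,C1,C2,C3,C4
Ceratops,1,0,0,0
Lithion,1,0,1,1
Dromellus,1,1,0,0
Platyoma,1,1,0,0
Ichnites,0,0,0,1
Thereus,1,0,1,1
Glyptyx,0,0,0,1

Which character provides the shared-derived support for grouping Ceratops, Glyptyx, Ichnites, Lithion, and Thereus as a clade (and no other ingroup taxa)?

Character polarity is set by the outgroup: the derived state is whichever differs from the outgroup's state, so for C1, C2 the derived state is '0', and for the remaining characters it is '1'.
Only Glyptyx and Ichnites show the derived state '0' for C1, supporting them as a clade.
C2: derived state '0' in Ceratops, Glyptyx, Ichnites, Lithion, and Thereus only — synapomorphy for {Ceratops, Glyptyx, Ichnites, Lithion, Thereus}.
Only Lithion and Thereus show the derived state '1' for C3, supporting them as a clade.
C4 (derived state '1') is shared by Glyptyx, Ichnites, Lithion, and Thereus — a synapomorphy uniting that clade.
Most parsimonious ingroup topology: (Platyoma,(((Lithion,Thereus),(Ichnites,Glyptyx)),Ceratops)).
The clade {Ceratops, Glyptyx, Ichnites, Lithion, Thereus} is supported by C2: its derived state '0' occurs in exactly those taxa and in no other taxon (including the outgroup).

C2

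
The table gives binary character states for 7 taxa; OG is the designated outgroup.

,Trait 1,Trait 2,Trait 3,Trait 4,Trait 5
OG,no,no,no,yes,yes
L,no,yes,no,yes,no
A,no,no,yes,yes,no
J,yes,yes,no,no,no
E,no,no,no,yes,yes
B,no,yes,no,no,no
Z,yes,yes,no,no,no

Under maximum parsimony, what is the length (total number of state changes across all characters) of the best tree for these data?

5

Character polarity is set by the outgroup: the derived state is whichever differs from the outgroup's state, so for Trait 4, Trait 5 the derived state is 'no', and for the remaining characters it is 'yes'.
Trait 1: derived state 'yes' in J and Z only — synapomorphy for {J, Z}.
Only B, J, L, and Z show the derived state 'yes' for Trait 2, supporting them as a clade.
Trait 3: derived state 'yes' in A only — an autapomorphy, so it tells us nothing about relationships among taxa.
Trait 4: derived state 'no' in B, J, and Z only — synapomorphy for {B, J, Z}.
Trait 5: derived state 'no' in A, B, J, L, and Z only — synapomorphy for {A, B, J, L, Z}.
Most parsimonious ingroup topology: (((L,((J,Z),B)),A),E).
Changes per character on this tree: Trait 1: 1; Trait 2: 1; Trait 3: 1; Trait 4: 1; Trait 5: 1.
Total = 5.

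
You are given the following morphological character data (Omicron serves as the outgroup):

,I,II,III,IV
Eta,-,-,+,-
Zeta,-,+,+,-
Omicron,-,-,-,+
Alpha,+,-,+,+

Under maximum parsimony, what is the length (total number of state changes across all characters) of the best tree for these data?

Character polarity is set by the outgroup: the derived state is whichever differs from the outgroup's state, so for IV the derived state is '-', and for the remaining characters it is '+'.
I: derived state '+' in Alpha only — an autapomorphy, so it tells us nothing about relationships among taxa.
II: derived state '+' in Zeta only — an autapomorphy, so it tells us nothing about relationships among taxa.
III (derived state '+') is shared by all ingroup taxa — unites the whole ingroup.
IV (derived state '-') is shared by Eta and Zeta — a synapomorphy uniting that clade.
Most parsimonious ingroup topology: ((Zeta,Eta),Alpha).
Changes per character on this tree: I: 1; II: 1; III: 1; IV: 1.
Total = 4.

4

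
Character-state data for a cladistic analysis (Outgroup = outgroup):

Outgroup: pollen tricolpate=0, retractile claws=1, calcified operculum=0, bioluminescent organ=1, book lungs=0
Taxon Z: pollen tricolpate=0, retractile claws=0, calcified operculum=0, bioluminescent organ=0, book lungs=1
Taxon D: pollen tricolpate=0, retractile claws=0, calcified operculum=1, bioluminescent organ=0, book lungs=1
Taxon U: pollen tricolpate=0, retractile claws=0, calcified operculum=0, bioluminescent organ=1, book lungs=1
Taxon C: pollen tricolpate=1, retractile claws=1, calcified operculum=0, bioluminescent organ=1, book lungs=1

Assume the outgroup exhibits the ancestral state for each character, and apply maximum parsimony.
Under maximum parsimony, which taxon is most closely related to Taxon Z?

Taxon D

Character polarity is set by the outgroup: the derived state is whichever differs from the outgroup's state, so for retractile claws, bioluminescent organ the derived state is '0', and for the remaining characters it is '1'.
pollen tricolpate (derived state '1') is unique to Taxon C (autapomorphy; uninformative for grouping).
retractile claws: derived state '0' in Taxon D, Taxon U, and Taxon Z only — synapomorphy for {Taxon D, Taxon U, Taxon Z}.
calcified operculum: derived state '1' in Taxon D only — an autapomorphy, so it tells us nothing about relationships among taxa.
bioluminescent organ: derived state '0' in Taxon D and Taxon Z only — synapomorphy for {Taxon D, Taxon Z}.
book lungs (derived state '1') is shared by all ingroup taxa — unites the whole ingroup.
Most parsimonious ingroup topology: (((Taxon Z,Taxon D),Taxon U),Taxon C).
Taxon Z and Taxon D form a cherry on this tree, so they are sister taxa.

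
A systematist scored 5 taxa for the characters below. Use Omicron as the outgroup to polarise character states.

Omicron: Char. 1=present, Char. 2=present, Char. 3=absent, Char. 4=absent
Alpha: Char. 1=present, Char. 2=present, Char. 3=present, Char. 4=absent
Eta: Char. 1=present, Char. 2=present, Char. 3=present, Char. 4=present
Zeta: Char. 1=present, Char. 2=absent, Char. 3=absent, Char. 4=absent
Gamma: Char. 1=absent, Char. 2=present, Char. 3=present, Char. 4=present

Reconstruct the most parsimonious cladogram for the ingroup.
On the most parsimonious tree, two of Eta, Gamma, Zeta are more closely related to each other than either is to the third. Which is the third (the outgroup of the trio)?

Character polarity is set by the outgroup: the derived state is whichever differs from the outgroup's state, so for Char. 1, Char. 2 the derived state is 'absent', and for the remaining characters it is 'present'.
Char. 1: derived state 'absent' in Gamma only — an autapomorphy, so it tells us nothing about relationships among taxa.
Char. 2 (derived state 'absent') is unique to Zeta (autapomorphy; uninformative for grouping).
Char. 3 (derived state 'present') is shared by Alpha, Eta, and Gamma — a synapomorphy uniting that clade.
Char. 4: derived state 'present' in Eta and Gamma only — synapomorphy for {Eta, Gamma}.
Most parsimonious ingroup topology: ((Alpha,(Eta,Gamma)),Zeta).
Eta and Gamma share a more recent common ancestor with each other than either does with Zeta, so Zeta is the least closely related of the three.

Zeta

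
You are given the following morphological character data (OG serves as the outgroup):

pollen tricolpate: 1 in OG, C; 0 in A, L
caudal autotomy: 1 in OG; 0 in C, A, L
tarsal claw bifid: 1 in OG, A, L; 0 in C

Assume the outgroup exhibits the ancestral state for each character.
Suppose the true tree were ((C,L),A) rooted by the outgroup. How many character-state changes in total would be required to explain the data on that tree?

4

Map each character onto ((C,L),A) (rooted by OG) and count the minimum state changes it requires (Fitch parsimony):
pollen tricolpate: 2; caudal autotomy: 1; tarsal claw bifid: 1.
Total tree length = 4.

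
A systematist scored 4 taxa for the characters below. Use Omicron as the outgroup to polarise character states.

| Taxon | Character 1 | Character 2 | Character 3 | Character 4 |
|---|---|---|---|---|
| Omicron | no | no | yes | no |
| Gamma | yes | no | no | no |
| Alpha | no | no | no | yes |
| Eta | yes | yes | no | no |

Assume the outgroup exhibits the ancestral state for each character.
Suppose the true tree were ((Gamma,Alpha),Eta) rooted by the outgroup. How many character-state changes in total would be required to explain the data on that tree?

5

Map each character onto ((Gamma,Alpha),Eta) (rooted by Omicron) and count the minimum state changes it requires (Fitch parsimony):
Character 1: 2; Character 2: 1; Character 3: 1; Character 4: 1.
Total tree length = 5.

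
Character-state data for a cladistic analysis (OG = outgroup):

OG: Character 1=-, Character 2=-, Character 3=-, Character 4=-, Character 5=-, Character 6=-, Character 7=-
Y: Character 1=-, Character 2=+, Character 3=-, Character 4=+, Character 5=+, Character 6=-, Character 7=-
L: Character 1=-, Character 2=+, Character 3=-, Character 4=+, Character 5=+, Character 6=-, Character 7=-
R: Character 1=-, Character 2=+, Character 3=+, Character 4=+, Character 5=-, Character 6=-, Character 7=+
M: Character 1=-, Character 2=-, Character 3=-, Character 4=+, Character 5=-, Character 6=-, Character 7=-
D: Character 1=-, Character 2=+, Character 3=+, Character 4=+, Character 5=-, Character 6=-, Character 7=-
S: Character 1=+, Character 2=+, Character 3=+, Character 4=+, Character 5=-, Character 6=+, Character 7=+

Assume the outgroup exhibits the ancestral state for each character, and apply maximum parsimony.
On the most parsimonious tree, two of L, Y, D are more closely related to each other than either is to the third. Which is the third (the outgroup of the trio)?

The outgroup has state '-' for every character, so '+' is the derived state throughout.
Character 1: derived state '+' in S only — an autapomorphy, so it tells us nothing about relationships among taxa.
Character 2 (derived state '+') is shared by D, L, R, S, and Y — a synapomorphy uniting that clade.
Character 3: derived state '+' in D, R, and S only — synapomorphy for {D, R, S}.
Character 4 (derived state '+') is shared by all ingroup taxa — unites the whole ingroup.
Character 5 (derived state '+') is shared by L and Y — a synapomorphy uniting that clade.
Character 6: derived state '+' in S only — an autapomorphy, so it tells us nothing about relationships among taxa.
Character 7 (derived state '+') is shared by R and S — a synapomorphy uniting that clade.
Most parsimonious ingroup topology: (((Y,L),((R,S),D)),M).
L and Y share a more recent common ancestor with each other than either does with D, so D is the least closely related of the three.

D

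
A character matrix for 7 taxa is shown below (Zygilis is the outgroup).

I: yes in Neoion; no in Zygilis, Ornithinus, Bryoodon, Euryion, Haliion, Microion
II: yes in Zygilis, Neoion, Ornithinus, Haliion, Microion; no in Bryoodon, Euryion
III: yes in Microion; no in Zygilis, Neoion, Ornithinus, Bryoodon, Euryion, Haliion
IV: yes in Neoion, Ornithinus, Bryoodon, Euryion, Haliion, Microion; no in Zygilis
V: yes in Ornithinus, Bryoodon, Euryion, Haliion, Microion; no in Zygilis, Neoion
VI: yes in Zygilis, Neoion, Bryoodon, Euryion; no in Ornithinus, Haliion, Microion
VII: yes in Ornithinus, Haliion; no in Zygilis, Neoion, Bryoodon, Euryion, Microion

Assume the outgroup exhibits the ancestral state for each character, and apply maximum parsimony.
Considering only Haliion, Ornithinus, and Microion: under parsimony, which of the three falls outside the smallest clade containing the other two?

Character polarity is set by the outgroup: the derived state is whichever differs from the outgroup's state, so for II, VI the derived state is 'no', and for the remaining characters it is 'yes'.
I (derived state 'yes') is unique to Neoion (autapomorphy; uninformative for grouping).
II (derived state 'no') is shared by Bryoodon and Euryion — a synapomorphy uniting that clade.
III: derived state 'yes' in Microion only — an autapomorphy, so it tells us nothing about relationships among taxa.
All ingroup taxa share the derived state 'yes' for IV; it defines the ingroup but does not resolve relationships within it.
Only Bryoodon, Euryion, Haliion, Microion, and Ornithinus show the derived state 'yes' for V, supporting them as a clade.
Only Haliion, Microion, and Ornithinus show the derived state 'no' for VI, supporting them as a clade.
VII: derived state 'yes' in Haliion and Ornithinus only — synapomorphy for {Haliion, Ornithinus}.
Most parsimonious ingroup topology: (Neoion,(((Ornithinus,Haliion),Microion),(Bryoodon,Euryion))).
Haliion and Ornithinus share a more recent common ancestor with each other than either does with Microion, so Microion is the least closely related of the three.

Microion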